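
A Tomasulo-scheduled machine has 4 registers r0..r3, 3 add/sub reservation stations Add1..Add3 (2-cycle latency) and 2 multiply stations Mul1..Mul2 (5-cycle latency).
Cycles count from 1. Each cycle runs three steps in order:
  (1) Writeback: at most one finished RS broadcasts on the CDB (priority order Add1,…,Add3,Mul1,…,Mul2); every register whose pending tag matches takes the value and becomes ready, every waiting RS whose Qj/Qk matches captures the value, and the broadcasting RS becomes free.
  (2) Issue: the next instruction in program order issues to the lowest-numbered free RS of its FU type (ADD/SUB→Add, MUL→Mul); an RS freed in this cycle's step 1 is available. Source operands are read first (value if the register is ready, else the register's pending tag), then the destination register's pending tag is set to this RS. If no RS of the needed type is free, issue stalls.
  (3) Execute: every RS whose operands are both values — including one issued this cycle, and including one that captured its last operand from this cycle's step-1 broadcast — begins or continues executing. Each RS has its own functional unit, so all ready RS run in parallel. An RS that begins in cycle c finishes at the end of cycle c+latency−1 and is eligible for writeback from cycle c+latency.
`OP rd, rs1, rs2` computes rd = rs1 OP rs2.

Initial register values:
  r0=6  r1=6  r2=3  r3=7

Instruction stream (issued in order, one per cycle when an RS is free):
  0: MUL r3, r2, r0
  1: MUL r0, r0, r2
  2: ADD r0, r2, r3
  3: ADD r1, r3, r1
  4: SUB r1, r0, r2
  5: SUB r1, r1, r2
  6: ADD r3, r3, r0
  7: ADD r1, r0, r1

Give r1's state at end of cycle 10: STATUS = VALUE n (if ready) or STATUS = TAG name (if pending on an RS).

cycle 1: issue MUL r3<-Mul1 // r0:6,r1:6,r2:3,r3:Mul1
cycle 2: issue MUL r0<-Mul2 // r0:Mul2,r1:6,r2:3,r3:Mul1
cycle 3: issue ADD r0<-Add1 // r0:Add1,r1:6,r2:3,r3:Mul1
cycle 4: issue ADD r1<-Add2 // r0:Add1,r1:Add2,r2:3,r3:Mul1
cycle 5: issue SUB r1<-Add3 // r0:Add1,r1:Add3,r2:3,r3:Mul1
cycle 6: CDB Mul1=18; stall // r0:Add1,r1:Add3,r2:3,r3:18
cycle 7: CDB Mul2=18; stall // r0:Add1,r1:Add3,r2:3,r3:18
cycle 8: CDB Add1=21; issue SUB r1<-Add1 // r0:21,r1:Add1,r2:3,r3:18
cycle 9: CDB Add2=24; issue ADD r3<-Add2 // r0:21,r1:Add1,r2:3,r3:Add2
cycle 10: CDB Add3=18; issue ADD r1<-Add3 // r0:21,r1:Add3,r2:3,r3:Add2

STATUS = TAG Add3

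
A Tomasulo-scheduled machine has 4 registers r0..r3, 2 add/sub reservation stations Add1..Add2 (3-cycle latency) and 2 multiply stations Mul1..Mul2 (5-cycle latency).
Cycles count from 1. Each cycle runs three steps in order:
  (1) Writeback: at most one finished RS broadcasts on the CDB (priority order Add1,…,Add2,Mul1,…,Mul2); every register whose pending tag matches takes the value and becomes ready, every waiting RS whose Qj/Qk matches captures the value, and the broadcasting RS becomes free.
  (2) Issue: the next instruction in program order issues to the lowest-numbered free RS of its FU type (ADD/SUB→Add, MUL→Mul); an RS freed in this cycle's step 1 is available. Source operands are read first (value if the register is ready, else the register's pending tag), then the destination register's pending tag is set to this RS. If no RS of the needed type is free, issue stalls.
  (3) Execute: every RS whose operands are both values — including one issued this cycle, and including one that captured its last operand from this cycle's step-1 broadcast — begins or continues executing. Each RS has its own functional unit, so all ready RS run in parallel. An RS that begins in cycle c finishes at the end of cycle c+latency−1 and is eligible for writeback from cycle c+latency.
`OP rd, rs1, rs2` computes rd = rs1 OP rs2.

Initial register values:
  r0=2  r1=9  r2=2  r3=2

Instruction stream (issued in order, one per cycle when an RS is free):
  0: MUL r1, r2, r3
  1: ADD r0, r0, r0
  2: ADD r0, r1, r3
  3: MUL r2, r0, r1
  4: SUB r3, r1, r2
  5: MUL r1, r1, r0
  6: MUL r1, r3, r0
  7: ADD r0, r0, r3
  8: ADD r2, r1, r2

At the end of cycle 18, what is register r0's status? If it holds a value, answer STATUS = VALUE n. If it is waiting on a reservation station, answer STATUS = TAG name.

STATUS = TAG Add2

cycle 1: issue MUL r1<-Mul1 // r0:2,r1:Mul1,r2:2,r3:2
cycle 2: issue ADD r0<-Add1 // r0:Add1,r1:Mul1,r2:2,r3:2
cycle 3: issue ADD r0<-Add2 // r0:Add2,r1:Mul1,r2:2,r3:2
cycle 4: issue MUL r2<-Mul2 // r0:Add2,r1:Mul1,r2:Mul2,r3:2
cycle 5: CDB Add1=4; issue SUB r3<-Add1 // r0:Add2,r1:Mul1,r2:Mul2,r3:Add1
cycle 6: CDB Mul1=4; issue MUL r1<-Mul1 // r0:Add2,r1:Mul1,r2:Mul2,r3:Add1
cycle 7: stall // r0:Add2,r1:Mul1,r2:Mul2,r3:Add1
cycle 8: stall // r0:Add2,r1:Mul1,r2:Mul2,r3:Add1
cycle 9: CDB Add2=6; stall // r0:6,r1:Mul1,r2:Mul2,r3:Add1
cycle 10: stall // r0:6,r1:Mul1,r2:Mul2,r3:Add1
cycle 11: stall // r0:6,r1:Mul1,r2:Mul2,r3:Add1
cycle 12: stall // r0:6,r1:Mul1,r2:Mul2,r3:Add1
cycle 13: stall // r0:6,r1:Mul1,r2:Mul2,r3:Add1
cycle 14: CDB Mul1=24; issue MUL r1<-Mul1 // r0:6,r1:Mul1,r2:Mul2,r3:Add1
cycle 15: CDB Mul2=24; issue ADD r0<-Add2 // r0:Add2,r1:Mul1,r2:24,r3:Add1
cycle 16: stall // r0:Add2,r1:Mul1,r2:24,r3:Add1
cycle 17: stall // r0:Add2,r1:Mul1,r2:24,r3:Add1
cycle 18: CDB Add1=-20; issue ADD r2<-Add1 // r0:Add2,r1:Mul1,r2:Add1,r3:-20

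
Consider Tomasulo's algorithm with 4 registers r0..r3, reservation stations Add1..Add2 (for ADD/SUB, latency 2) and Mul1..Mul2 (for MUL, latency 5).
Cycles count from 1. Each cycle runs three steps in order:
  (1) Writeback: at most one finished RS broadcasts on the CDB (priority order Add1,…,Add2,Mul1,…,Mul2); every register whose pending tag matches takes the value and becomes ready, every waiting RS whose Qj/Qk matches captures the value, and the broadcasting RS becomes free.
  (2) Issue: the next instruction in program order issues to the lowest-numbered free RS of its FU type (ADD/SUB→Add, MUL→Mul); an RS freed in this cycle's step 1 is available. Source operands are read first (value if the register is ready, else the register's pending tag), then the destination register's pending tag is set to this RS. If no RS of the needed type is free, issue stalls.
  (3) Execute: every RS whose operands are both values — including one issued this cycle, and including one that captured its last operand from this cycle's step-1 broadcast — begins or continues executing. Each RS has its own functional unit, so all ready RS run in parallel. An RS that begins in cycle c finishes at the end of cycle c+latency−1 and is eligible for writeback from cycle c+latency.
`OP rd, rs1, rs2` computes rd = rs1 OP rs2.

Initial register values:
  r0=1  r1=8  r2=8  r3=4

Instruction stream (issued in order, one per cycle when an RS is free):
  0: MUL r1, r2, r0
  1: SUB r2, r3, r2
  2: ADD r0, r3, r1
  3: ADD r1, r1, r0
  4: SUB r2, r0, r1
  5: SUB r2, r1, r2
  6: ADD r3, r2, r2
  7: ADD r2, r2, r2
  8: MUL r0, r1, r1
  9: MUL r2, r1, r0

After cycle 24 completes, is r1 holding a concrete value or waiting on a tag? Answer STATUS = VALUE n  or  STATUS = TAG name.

c1: issue MUL r1<-Mul1 | r0:1,r1:Mul1,r2:8,r3:4
c2: issue SUB r2<-Add1 | r0:1,r1:Mul1,r2:Add1,r3:4
c3: issue ADD r0<-Add2 | r0:Add2,r1:Mul1,r2:Add1,r3:4
c4: CDB Add1=-4; issue ADD r1<-Add1 | r0:Add2,r1:Add1,r2:-4,r3:4
c5: stall | r0:Add2,r1:Add1,r2:-4,r3:4
c6: CDB Mul1=8; stall | r0:Add2,r1:Add1,r2:-4,r3:4
c7: stall | r0:Add2,r1:Add1,r2:-4,r3:4
c8: CDB Add2=12; issue SUB r2<-Add2 | r0:12,r1:Add1,r2:Add2,r3:4
c9: stall | r0:12,r1:Add1,r2:Add2,r3:4
c10: CDB Add1=20; issue SUB r2<-Add1 | r0:12,r1:20,r2:Add1,r3:4
c11: stall | r0:12,r1:20,r2:Add1,r3:4
c12: CDB Add2=-8; issue ADD r3<-Add2 | r0:12,r1:20,r2:Add1,r3:Add2
c13: stall | r0:12,r1:20,r2:Add1,r3:Add2
c14: CDB Add1=28; issue ADD r2<-Add1 | r0:12,r1:20,r2:Add1,r3:Add2
c15: issue MUL r0<-Mul1 | r0:Mul1,r1:20,r2:Add1,r3:Add2
c16: CDB Add1=56; issue MUL r2<-Mul2 | r0:Mul1,r1:20,r2:Mul2,r3:Add2
c17: CDB Add2=56 | r0:Mul1,r1:20,r2:Mul2,r3:56
c18: - | r0:Mul1,r1:20,r2:Mul2,r3:56
c19: - | r0:Mul1,r1:20,r2:Mul2,r3:56
c20: CDB Mul1=400 | r0:400,r1:20,r2:Mul2,r3:56
c21: - | r0:400,r1:20,r2:Mul2,r3:56
c22: - | r0:400,r1:20,r2:Mul2,r3:56
c23: - | r0:400,r1:20,r2:Mul2,r3:56
c24: - | r0:400,r1:20,r2:Mul2,r3:56

STATUS = VALUE 20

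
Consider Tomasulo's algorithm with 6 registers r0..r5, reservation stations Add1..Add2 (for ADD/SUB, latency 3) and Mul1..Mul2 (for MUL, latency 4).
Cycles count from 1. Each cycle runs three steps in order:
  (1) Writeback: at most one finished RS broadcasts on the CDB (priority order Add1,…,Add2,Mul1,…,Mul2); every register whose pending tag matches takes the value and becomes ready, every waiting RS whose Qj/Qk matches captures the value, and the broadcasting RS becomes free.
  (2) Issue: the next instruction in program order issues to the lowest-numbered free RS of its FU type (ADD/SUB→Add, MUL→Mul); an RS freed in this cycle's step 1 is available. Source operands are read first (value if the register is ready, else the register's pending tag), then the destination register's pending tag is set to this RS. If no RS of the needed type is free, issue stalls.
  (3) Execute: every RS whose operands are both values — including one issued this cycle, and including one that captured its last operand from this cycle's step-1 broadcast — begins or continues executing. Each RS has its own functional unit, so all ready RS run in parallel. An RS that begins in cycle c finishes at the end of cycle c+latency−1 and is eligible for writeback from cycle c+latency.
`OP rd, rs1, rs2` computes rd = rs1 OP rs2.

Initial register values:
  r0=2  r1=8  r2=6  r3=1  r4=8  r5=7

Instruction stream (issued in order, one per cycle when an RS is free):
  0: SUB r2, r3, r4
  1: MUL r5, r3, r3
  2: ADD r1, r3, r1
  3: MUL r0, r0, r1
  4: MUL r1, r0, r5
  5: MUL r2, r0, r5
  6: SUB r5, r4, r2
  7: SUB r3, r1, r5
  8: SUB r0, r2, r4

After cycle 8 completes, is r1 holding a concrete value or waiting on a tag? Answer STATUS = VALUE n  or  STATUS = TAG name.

STATUS = TAG Mul1

c1: issue SUB r2<-Add1 | r0:2,r1:8,r2:Add1,r3:1,r4:8,r5:7
c2: issue MUL r5<-Mul1 | r0:2,r1:8,r2:Add1,r3:1,r4:8,r5:Mul1
c3: issue ADD r1<-Add2 | r0:2,r1:Add2,r2:Add1,r3:1,r4:8,r5:Mul1
c4: CDB Add1=-7; issue MUL r0<-Mul2 | r0:Mul2,r1:Add2,r2:-7,r3:1,r4:8,r5:Mul1
c5: stall | r0:Mul2,r1:Add2,r2:-7,r3:1,r4:8,r5:Mul1
c6: CDB Add2=9; stall | r0:Mul2,r1:9,r2:-7,r3:1,r4:8,r5:Mul1
c7: CDB Mul1=1; issue MUL r1<-Mul1 | r0:Mul2,r1:Mul1,r2:-7,r3:1,r4:8,r5:1
c8: stall | r0:Mul2,r1:Mul1,r2:-7,r3:1,r4:8,r5:1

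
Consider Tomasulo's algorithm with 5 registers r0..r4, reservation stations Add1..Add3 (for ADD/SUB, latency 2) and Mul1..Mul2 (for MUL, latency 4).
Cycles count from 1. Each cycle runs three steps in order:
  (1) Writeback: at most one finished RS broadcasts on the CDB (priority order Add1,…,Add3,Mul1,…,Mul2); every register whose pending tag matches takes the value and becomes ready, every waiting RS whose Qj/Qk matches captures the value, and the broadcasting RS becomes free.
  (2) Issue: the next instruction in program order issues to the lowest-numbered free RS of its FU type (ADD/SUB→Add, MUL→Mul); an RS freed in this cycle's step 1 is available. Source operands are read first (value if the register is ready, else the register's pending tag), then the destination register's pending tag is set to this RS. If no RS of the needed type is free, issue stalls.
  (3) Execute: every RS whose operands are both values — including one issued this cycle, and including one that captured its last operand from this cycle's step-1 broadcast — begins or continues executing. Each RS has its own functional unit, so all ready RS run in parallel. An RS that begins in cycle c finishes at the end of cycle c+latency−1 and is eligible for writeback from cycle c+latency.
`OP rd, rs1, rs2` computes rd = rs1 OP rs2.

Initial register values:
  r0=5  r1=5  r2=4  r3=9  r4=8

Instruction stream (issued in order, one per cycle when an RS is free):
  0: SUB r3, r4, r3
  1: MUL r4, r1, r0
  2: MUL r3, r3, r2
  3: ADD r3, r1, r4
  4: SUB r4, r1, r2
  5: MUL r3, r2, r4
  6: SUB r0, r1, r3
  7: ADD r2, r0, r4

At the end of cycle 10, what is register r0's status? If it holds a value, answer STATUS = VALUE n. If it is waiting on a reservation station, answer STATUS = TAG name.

c1: issue SUB r3<-Add1 | r0:5,r1:5,r2:4,r3:Add1,r4:8
c2: issue MUL r4<-Mul1 | r0:5,r1:5,r2:4,r3:Add1,r4:Mul1
c3: CDB Add1=-1; issue MUL r3<-Mul2 | r0:5,r1:5,r2:4,r3:Mul2,r4:Mul1
c4: issue ADD r3<-Add1 | r0:5,r1:5,r2:4,r3:Add1,r4:Mul1
c5: issue SUB r4<-Add2 | r0:5,r1:5,r2:4,r3:Add1,r4:Add2
c6: CDB Mul1=25; issue MUL r3<-Mul1 | r0:5,r1:5,r2:4,r3:Mul1,r4:Add2
c7: CDB Add2=1; issue SUB r0<-Add2 | r0:Add2,r1:5,r2:4,r3:Mul1,r4:1
c8: CDB Add1=30; issue ADD r2<-Add1 | r0:Add2,r1:5,r2:Add1,r3:Mul1,r4:1
c9: CDB Mul2=-4 | r0:Add2,r1:5,r2:Add1,r3:Mul1,r4:1
c10: - | r0:Add2,r1:5,r2:Add1,r3:Mul1,r4:1

STATUS = TAG Add2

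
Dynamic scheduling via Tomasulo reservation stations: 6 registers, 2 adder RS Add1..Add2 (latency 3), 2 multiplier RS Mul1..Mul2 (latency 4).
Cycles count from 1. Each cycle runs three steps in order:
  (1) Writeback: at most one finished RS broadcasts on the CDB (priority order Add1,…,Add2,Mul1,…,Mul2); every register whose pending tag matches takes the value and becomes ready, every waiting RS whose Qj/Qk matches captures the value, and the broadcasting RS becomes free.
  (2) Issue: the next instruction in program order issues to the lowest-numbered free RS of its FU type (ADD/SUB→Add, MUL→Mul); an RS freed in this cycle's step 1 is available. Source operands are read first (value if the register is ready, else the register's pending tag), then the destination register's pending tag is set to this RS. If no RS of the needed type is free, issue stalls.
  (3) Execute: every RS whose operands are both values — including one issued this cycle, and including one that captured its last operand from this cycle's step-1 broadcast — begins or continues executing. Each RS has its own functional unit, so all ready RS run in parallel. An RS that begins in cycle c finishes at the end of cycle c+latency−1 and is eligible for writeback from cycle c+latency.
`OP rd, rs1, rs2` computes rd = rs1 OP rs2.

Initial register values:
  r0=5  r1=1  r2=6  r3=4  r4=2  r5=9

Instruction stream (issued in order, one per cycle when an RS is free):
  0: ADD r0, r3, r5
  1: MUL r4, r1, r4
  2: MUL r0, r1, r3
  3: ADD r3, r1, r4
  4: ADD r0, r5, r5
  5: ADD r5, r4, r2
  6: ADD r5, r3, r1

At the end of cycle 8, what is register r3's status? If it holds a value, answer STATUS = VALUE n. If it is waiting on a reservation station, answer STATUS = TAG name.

cycle 1: issue ADD r0<-Add1 // r0:Add1,r1:1,r2:6,r3:4,r4:2,r5:9
cycle 2: issue MUL r4<-Mul1 // r0:Add1,r1:1,r2:6,r3:4,r4:Mul1,r5:9
cycle 3: issue MUL r0<-Mul2 // r0:Mul2,r1:1,r2:6,r3:4,r4:Mul1,r5:9
cycle 4: CDB Add1=13; issue ADD r3<-Add1 // r0:Mul2,r1:1,r2:6,r3:Add1,r4:Mul1,r5:9
cycle 5: issue ADD r0<-Add2 // r0:Add2,r1:1,r2:6,r3:Add1,r4:Mul1,r5:9
cycle 6: CDB Mul1=2; stall // r0:Add2,r1:1,r2:6,r3:Add1,r4:2,r5:9
cycle 7: CDB Mul2=4; stall // r0:Add2,r1:1,r2:6,r3:Add1,r4:2,r5:9
cycle 8: CDB Add2=18; issue ADD r5<-Add2 // r0:18,r1:1,r2:6,r3:Add1,r4:2,r5:Add2

STATUS = TAG Add1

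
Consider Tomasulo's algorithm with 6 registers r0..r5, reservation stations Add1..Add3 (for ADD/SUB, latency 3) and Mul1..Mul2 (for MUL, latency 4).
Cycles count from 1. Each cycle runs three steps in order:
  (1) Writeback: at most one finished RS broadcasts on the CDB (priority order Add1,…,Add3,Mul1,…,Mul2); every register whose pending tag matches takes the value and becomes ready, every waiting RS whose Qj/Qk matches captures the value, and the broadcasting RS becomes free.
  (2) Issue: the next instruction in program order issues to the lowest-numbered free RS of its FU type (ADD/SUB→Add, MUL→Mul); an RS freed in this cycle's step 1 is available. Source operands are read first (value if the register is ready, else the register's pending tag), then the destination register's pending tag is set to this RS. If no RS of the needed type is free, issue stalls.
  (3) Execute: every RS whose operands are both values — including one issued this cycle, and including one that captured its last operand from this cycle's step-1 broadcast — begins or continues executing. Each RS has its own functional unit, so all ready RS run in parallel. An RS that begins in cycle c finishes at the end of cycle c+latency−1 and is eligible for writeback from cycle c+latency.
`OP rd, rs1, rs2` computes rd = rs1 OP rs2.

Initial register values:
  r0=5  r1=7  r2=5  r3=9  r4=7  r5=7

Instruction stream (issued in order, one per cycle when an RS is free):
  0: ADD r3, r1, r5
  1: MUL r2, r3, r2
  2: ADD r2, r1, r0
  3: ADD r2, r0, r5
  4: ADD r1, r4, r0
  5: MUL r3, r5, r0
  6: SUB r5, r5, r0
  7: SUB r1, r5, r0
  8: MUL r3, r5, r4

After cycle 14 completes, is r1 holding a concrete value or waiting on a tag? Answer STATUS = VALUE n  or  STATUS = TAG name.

  c1: issue ADD r3<-Add1  regs: r0:5,r1:7,r2:5,r3:Add1,r4:7,r5:7
  c2: issue MUL r2<-Mul1  regs: r0:5,r1:7,r2:Mul1,r3:Add1,r4:7,r5:7
  c3: issue ADD r2<-Add2  regs: r0:5,r1:7,r2:Add2,r3:Add1,r4:7,r5:7
  c4: CDB Add1=14; issue ADD r2<-Add1  regs: r0:5,r1:7,r2:Add1,r3:14,r4:7,r5:7
  c5: issue ADD r1<-Add3  regs: r0:5,r1:Add3,r2:Add1,r3:14,r4:7,r5:7
  c6: CDB Add2=12; issue MUL r3<-Mul2  regs: r0:5,r1:Add3,r2:Add1,r3:Mul2,r4:7,r5:7
  c7: CDB Add1=12; issue SUB r5<-Add1  regs: r0:5,r1:Add3,r2:12,r3:Mul2,r4:7,r5:Add1
  c8: CDB Add3=12; issue SUB r1<-Add2  regs: r0:5,r1:Add2,r2:12,r3:Mul2,r4:7,r5:Add1
  c9: CDB Mul1=70; issue MUL r3<-Mul1  regs: r0:5,r1:Add2,r2:12,r3:Mul1,r4:7,r5:Add1
  c10: CDB Add1=2  regs: r0:5,r1:Add2,r2:12,r3:Mul1,r4:7,r5:2
  c11: CDB Mul2=35  regs: r0:5,r1:Add2,r2:12,r3:Mul1,r4:7,r5:2
  c12: -  regs: r0:5,r1:Add2,r2:12,r3:Mul1,r4:7,r5:2
  c13: CDB Add2=-3  regs: r0:5,r1:-3,r2:12,r3:Mul1,r4:7,r5:2
  c14: CDB Mul1=14  regs: r0:5,r1:-3,r2:12,r3:14,r4:7,r5:2

STATUS = VALUE -3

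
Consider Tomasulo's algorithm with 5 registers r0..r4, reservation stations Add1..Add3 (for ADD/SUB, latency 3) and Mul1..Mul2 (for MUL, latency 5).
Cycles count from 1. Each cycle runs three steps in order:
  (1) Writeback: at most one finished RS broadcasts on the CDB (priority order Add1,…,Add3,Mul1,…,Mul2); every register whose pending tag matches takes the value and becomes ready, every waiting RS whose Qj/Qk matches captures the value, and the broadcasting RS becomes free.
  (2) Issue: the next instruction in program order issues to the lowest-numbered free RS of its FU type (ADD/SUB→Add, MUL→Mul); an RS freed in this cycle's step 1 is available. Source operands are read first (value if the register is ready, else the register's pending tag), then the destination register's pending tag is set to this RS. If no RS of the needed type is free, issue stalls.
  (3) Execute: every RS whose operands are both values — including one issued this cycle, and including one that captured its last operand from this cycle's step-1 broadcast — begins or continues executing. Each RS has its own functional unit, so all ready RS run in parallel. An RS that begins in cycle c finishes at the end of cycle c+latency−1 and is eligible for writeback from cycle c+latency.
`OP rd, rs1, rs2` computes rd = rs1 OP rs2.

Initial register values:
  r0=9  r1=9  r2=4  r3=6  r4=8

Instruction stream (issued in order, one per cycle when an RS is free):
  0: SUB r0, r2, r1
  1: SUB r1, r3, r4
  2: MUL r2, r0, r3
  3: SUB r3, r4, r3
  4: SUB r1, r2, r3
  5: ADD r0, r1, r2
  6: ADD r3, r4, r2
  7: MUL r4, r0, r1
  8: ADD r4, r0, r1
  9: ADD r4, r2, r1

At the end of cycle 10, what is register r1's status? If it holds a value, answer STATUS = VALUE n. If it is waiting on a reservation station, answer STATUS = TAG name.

  c1: issue SUB r0<-Add1  regs: r0:Add1,r1:9,r2:4,r3:6,r4:8
  c2: issue SUB r1<-Add2  regs: r0:Add1,r1:Add2,r2:4,r3:6,r4:8
  c3: issue MUL r2<-Mul1  regs: r0:Add1,r1:Add2,r2:Mul1,r3:6,r4:8
  c4: CDB Add1=-5; issue SUB r3<-Add1  regs: r0:-5,r1:Add2,r2:Mul1,r3:Add1,r4:8
  c5: CDB Add2=-2; issue SUB r1<-Add2  regs: r0:-5,r1:Add2,r2:Mul1,r3:Add1,r4:8
  c6: issue ADD r0<-Add3  regs: r0:Add3,r1:Add2,r2:Mul1,r3:Add1,r4:8
  c7: CDB Add1=2; issue ADD r3<-Add1  regs: r0:Add3,r1:Add2,r2:Mul1,r3:Add1,r4:8
  c8: issue MUL r4<-Mul2  regs: r0:Add3,r1:Add2,r2:Mul1,r3:Add1,r4:Mul2
  c9: CDB Mul1=-30; stall  regs: r0:Add3,r1:Add2,r2:-30,r3:Add1,r4:Mul2
  c10: stall  regs: r0:Add3,r1:Add2,r2:-30,r3:Add1,r4:Mul2

STATUS = TAG Add2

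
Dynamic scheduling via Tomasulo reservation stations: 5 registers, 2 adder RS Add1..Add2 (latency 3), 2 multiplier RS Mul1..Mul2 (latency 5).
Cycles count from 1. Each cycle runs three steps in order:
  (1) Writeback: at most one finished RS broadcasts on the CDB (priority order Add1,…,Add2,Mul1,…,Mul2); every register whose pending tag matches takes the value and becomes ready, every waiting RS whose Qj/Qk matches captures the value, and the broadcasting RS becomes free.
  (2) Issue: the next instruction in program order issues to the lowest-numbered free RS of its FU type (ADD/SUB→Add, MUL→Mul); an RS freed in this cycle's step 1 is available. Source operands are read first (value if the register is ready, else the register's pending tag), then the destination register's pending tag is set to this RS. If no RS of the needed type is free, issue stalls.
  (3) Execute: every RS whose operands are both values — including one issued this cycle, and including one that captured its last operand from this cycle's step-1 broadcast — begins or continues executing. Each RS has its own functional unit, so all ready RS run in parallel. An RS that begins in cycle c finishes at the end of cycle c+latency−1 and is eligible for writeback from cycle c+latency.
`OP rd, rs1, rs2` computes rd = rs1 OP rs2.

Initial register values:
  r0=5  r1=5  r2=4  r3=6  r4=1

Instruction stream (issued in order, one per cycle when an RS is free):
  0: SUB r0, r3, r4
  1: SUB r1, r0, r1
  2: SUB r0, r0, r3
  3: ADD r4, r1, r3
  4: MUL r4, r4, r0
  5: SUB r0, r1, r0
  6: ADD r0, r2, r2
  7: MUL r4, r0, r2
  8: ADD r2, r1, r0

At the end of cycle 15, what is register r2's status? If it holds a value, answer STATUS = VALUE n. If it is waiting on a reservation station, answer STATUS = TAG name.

  c1: issue SUB r0<-Add1  regs: r0:Add1,r1:5,r2:4,r3:6,r4:1
  c2: issue SUB r1<-Add2  regs: r0:Add1,r1:Add2,r2:4,r3:6,r4:1
  c3: stall  regs: r0:Add1,r1:Add2,r2:4,r3:6,r4:1
  c4: CDB Add1=5; issue SUB r0<-Add1  regs: r0:Add1,r1:Add2,r2:4,r3:6,r4:1
  c5: stall  regs: r0:Add1,r1:Add2,r2:4,r3:6,r4:1
  c6: stall  regs: r0:Add1,r1:Add2,r2:4,r3:6,r4:1
  c7: CDB Add1=-1; issue ADD r4<-Add1  regs: r0:-1,r1:Add2,r2:4,r3:6,r4:Add1
  c8: CDB Add2=0; issue MUL r4<-Mul1  regs: r0:-1,r1:0,r2:4,r3:6,r4:Mul1
  c9: issue SUB r0<-Add2  regs: r0:Add2,r1:0,r2:4,r3:6,r4:Mul1
  c10: stall  regs: r0:Add2,r1:0,r2:4,r3:6,r4:Mul1
  c11: CDB Add1=6; issue ADD r0<-Add1  regs: r0:Add1,r1:0,r2:4,r3:6,r4:Mul1
  c12: CDB Add2=1; issue MUL r4<-Mul2  regs: r0:Add1,r1:0,r2:4,r3:6,r4:Mul2
  c13: issue ADD r2<-Add2  regs: r0:Add1,r1:0,r2:Add2,r3:6,r4:Mul2
  c14: CDB Add1=8  regs: r0:8,r1:0,r2:Add2,r3:6,r4:Mul2
  c15: -  regs: r0:8,r1:0,r2:Add2,r3:6,r4:Mul2

STATUS = TAG Add2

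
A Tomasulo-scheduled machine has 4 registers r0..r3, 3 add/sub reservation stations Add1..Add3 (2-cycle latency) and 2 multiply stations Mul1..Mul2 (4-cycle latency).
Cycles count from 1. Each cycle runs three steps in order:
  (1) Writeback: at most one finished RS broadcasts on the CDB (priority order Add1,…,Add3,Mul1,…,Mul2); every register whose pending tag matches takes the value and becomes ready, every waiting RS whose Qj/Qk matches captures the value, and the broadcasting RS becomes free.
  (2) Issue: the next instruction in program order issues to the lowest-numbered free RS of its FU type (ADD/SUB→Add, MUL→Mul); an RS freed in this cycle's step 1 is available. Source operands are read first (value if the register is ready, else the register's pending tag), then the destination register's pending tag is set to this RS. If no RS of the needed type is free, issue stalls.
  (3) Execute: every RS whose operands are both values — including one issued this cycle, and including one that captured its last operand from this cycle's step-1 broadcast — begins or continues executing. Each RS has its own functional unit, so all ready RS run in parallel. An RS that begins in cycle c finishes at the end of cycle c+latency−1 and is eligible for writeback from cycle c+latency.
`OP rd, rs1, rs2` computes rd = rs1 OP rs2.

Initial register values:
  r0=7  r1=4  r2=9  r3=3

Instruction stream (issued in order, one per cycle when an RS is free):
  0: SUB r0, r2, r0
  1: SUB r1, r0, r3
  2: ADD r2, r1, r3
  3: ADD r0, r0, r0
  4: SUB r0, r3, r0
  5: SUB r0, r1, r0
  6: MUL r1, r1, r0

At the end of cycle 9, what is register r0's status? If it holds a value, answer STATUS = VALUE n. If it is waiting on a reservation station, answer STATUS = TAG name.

STATUS = TAG Add3

cycle 1: issue SUB r0<-Add1 // r0:Add1,r1:4,r2:9,r3:3
cycle 2: issue SUB r1<-Add2 // r0:Add1,r1:Add2,r2:9,r3:3
cycle 3: CDB Add1=2; issue ADD r2<-Add1 // r0:2,r1:Add2,r2:Add1,r3:3
cycle 4: issue ADD r0<-Add3 // r0:Add3,r1:Add2,r2:Add1,r3:3
cycle 5: CDB Add2=-1; issue SUB r0<-Add2 // r0:Add2,r1:-1,r2:Add1,r3:3
cycle 6: CDB Add3=4; issue SUB r0<-Add3 // r0:Add3,r1:-1,r2:Add1,r3:3
cycle 7: CDB Add1=2; issue MUL r1<-Mul1 // r0:Add3,r1:Mul1,r2:2,r3:3
cycle 8: CDB Add2=-1 // r0:Add3,r1:Mul1,r2:2,r3:3
cycle 9: - // r0:Add3,r1:Mul1,r2:2,r3:3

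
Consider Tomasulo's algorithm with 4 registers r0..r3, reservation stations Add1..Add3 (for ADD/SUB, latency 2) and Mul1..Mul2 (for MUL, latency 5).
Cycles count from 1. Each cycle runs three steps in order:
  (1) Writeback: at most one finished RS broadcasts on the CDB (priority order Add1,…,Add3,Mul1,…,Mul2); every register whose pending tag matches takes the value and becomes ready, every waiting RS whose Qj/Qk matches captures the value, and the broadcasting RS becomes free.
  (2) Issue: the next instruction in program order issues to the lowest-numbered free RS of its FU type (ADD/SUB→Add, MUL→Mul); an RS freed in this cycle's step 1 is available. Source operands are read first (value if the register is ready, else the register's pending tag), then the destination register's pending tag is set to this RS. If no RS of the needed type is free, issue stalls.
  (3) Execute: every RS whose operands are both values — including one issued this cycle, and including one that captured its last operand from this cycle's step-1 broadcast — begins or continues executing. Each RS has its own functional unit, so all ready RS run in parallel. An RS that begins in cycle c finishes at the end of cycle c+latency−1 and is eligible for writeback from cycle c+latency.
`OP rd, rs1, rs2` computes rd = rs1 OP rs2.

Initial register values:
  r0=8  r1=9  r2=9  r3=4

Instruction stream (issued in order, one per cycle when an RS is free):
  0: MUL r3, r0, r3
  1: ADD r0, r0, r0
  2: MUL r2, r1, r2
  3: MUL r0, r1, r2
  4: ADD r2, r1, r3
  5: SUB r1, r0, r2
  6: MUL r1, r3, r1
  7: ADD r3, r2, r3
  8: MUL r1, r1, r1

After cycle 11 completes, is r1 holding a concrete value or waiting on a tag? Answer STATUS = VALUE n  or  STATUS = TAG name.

  c1: issue MUL r3<-Mul1  regs: r0:8,r1:9,r2:9,r3:Mul1
  c2: issue ADD r0<-Add1  regs: r0:Add1,r1:9,r2:9,r3:Mul1
  c3: issue MUL r2<-Mul2  regs: r0:Add1,r1:9,r2:Mul2,r3:Mul1
  c4: CDB Add1=16; stall  regs: r0:16,r1:9,r2:Mul2,r3:Mul1
  c5: stall  regs: r0:16,r1:9,r2:Mul2,r3:Mul1
  c6: CDB Mul1=32; issue MUL r0<-Mul1  regs: r0:Mul1,r1:9,r2:Mul2,r3:32
  c7: issue ADD r2<-Add1  regs: r0:Mul1,r1:9,r2:Add1,r3:32
  c8: CDB Mul2=81; issue SUB r1<-Add2  regs: r0:Mul1,r1:Add2,r2:Add1,r3:32
  c9: CDB Add1=41; issue MUL r1<-Mul2  regs: r0:Mul1,r1:Mul2,r2:41,r3:32
  c10: issue ADD r3<-Add1  regs: r0:Mul1,r1:Mul2,r2:41,r3:Add1
  c11: stall  regs: r0:Mul1,r1:Mul2,r2:41,r3:Add1

STATUS = TAG Mul2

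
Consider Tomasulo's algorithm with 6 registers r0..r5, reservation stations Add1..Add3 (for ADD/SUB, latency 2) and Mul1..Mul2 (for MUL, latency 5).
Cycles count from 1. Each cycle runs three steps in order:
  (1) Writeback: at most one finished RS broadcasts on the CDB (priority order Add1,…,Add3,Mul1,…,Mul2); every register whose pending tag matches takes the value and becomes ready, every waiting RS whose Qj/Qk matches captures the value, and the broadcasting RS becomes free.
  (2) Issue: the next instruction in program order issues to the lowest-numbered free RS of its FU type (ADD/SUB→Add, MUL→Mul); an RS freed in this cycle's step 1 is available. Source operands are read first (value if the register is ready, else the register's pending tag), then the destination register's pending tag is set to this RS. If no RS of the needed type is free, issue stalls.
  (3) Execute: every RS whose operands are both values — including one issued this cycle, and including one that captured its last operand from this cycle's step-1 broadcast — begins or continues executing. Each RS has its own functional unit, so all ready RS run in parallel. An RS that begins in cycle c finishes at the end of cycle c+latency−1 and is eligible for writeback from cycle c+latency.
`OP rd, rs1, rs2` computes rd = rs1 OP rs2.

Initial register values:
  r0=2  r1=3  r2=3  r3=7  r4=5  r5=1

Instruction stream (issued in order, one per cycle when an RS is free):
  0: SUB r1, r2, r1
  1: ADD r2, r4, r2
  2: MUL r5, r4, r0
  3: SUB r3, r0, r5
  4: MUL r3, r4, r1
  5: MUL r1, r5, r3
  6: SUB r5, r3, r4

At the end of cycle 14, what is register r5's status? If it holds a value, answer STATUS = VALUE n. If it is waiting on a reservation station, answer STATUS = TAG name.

  c1: issue SUB r1<-Add1  regs: r0:2,r1:Add1,r2:3,r3:7,r4:5,r5:1
  c2: issue ADD r2<-Add2  regs: r0:2,r1:Add1,r2:Add2,r3:7,r4:5,r5:1
  c3: CDB Add1=0; issue MUL r5<-Mul1  regs: r0:2,r1:0,r2:Add2,r3:7,r4:5,r5:Mul1
  c4: CDB Add2=8; issue SUB r3<-Add1  regs: r0:2,r1:0,r2:8,r3:Add1,r4:5,r5:Mul1
  c5: issue MUL r3<-Mul2  regs: r0:2,r1:0,r2:8,r3:Mul2,r4:5,r5:Mul1
  c6: stall  regs: r0:2,r1:0,r2:8,r3:Mul2,r4:5,r5:Mul1
  c7: stall  regs: r0:2,r1:0,r2:8,r3:Mul2,r4:5,r5:Mul1
  c8: CDB Mul1=10; issue MUL r1<-Mul1  regs: r0:2,r1:Mul1,r2:8,r3:Mul2,r4:5,r5:10
  c9: issue SUB r5<-Add2  regs: r0:2,r1:Mul1,r2:8,r3:Mul2,r4:5,r5:Add2
  c10: CDB Add1=-8  regs: r0:2,r1:Mul1,r2:8,r3:Mul2,r4:5,r5:Add2
  c11: CDB Mul2=0  regs: r0:2,r1:Mul1,r2:8,r3:0,r4:5,r5:Add2
  c12: -  regs: r0:2,r1:Mul1,r2:8,r3:0,r4:5,r5:Add2
  c13: CDB Add2=-5  regs: r0:2,r1:Mul1,r2:8,r3:0,r4:5,r5:-5
  c14: -  regs: r0:2,r1:Mul1,r2:8,r3:0,r4:5,r5:-5

STATUS = VALUE -5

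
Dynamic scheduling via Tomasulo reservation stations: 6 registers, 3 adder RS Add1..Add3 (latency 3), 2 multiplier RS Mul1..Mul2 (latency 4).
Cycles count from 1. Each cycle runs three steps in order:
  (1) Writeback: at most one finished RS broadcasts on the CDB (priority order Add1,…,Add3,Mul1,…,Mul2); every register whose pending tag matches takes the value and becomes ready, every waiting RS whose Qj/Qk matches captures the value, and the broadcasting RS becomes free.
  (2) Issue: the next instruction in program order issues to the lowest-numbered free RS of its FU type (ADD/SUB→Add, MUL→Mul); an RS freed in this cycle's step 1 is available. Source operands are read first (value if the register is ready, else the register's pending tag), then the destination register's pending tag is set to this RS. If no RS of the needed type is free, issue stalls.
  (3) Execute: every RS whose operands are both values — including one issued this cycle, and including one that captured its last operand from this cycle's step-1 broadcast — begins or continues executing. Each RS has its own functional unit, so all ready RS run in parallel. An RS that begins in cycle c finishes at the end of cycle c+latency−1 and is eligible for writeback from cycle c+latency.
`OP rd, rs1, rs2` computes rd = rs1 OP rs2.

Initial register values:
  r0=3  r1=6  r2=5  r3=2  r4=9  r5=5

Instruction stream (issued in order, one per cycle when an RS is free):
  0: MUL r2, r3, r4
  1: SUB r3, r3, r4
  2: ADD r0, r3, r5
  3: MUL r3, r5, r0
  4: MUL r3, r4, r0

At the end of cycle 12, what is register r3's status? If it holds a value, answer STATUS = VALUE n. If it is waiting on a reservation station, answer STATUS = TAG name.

  c1: issue MUL r2<-Mul1  regs: r0:3,r1:6,r2:Mul1,r3:2,r4:9,r5:5
  c2: issue SUB r3<-Add1  regs: r0:3,r1:6,r2:Mul1,r3:Add1,r4:9,r5:5
  c3: issue ADD r0<-Add2  regs: r0:Add2,r1:6,r2:Mul1,r3:Add1,r4:9,r5:5
  c4: issue MUL r3<-Mul2  regs: r0:Add2,r1:6,r2:Mul1,r3:Mul2,r4:9,r5:5
  c5: CDB Add1=-7; stall  regs: r0:Add2,r1:6,r2:Mul1,r3:Mul2,r4:9,r5:5
  c6: CDB Mul1=18; issue MUL r3<-Mul1  regs: r0:Add2,r1:6,r2:18,r3:Mul1,r4:9,r5:5
  c7: -  regs: r0:Add2,r1:6,r2:18,r3:Mul1,r4:9,r5:5
  c8: CDB Add2=-2  regs: r0:-2,r1:6,r2:18,r3:Mul1,r4:9,r5:5
  c9: -  regs: r0:-2,r1:6,r2:18,r3:Mul1,r4:9,r5:5
  c10: -  regs: r0:-2,r1:6,r2:18,r3:Mul1,r4:9,r5:5
  c11: -  regs: r0:-2,r1:6,r2:18,r3:Mul1,r4:9,r5:5
  c12: CDB Mul1=-18  regs: r0:-2,r1:6,r2:18,r3:-18,r4:9,r5:5

STATUS = VALUE -18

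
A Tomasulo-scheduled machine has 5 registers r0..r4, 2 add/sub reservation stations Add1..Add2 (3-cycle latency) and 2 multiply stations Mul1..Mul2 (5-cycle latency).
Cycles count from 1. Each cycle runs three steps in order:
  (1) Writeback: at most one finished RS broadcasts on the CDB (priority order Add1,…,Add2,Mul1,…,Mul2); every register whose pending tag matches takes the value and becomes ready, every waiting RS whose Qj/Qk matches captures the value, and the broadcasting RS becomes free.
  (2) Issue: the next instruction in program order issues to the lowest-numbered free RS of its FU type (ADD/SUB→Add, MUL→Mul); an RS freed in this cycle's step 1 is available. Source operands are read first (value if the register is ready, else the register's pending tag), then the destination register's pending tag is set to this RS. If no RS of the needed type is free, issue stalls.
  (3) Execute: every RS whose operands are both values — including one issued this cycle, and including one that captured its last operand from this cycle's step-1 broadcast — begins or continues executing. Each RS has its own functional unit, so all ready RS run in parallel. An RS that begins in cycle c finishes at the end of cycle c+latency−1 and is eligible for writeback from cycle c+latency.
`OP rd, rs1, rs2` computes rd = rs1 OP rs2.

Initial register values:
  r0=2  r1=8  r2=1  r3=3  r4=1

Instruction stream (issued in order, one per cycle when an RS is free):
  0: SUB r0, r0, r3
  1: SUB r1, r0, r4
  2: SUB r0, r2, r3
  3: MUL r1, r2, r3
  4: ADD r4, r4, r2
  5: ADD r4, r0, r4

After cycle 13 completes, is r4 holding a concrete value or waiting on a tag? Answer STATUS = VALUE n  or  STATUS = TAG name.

STATUS = VALUE 0

  c1: issue SUB r0<-Add1  regs: r0:Add1,r1:8,r2:1,r3:3,r4:1
  c2: issue SUB r1<-Add2  regs: r0:Add1,r1:Add2,r2:1,r3:3,r4:1
  c3: stall  regs: r0:Add1,r1:Add2,r2:1,r3:3,r4:1
  c4: CDB Add1=-1; issue SUB r0<-Add1  regs: r0:Add1,r1:Add2,r2:1,r3:3,r4:1
  c5: issue MUL r1<-Mul1  regs: r0:Add1,r1:Mul1,r2:1,r3:3,r4:1
  c6: stall  regs: r0:Add1,r1:Mul1,r2:1,r3:3,r4:1
  c7: CDB Add1=-2; issue ADD r4<-Add1  regs: r0:-2,r1:Mul1,r2:1,r3:3,r4:Add1
  c8: CDB Add2=-2; issue ADD r4<-Add2  regs: r0:-2,r1:Mul1,r2:1,r3:3,r4:Add2
  c9: -  regs: r0:-2,r1:Mul1,r2:1,r3:3,r4:Add2
  c10: CDB Add1=2  regs: r0:-2,r1:Mul1,r2:1,r3:3,r4:Add2
  c11: CDB Mul1=3  regs: r0:-2,r1:3,r2:1,r3:3,r4:Add2
  c12: -  regs: r0:-2,r1:3,r2:1,r3:3,r4:Add2
  c13: CDB Add2=0  regs: r0:-2,r1:3,r2:1,r3:3,r4:0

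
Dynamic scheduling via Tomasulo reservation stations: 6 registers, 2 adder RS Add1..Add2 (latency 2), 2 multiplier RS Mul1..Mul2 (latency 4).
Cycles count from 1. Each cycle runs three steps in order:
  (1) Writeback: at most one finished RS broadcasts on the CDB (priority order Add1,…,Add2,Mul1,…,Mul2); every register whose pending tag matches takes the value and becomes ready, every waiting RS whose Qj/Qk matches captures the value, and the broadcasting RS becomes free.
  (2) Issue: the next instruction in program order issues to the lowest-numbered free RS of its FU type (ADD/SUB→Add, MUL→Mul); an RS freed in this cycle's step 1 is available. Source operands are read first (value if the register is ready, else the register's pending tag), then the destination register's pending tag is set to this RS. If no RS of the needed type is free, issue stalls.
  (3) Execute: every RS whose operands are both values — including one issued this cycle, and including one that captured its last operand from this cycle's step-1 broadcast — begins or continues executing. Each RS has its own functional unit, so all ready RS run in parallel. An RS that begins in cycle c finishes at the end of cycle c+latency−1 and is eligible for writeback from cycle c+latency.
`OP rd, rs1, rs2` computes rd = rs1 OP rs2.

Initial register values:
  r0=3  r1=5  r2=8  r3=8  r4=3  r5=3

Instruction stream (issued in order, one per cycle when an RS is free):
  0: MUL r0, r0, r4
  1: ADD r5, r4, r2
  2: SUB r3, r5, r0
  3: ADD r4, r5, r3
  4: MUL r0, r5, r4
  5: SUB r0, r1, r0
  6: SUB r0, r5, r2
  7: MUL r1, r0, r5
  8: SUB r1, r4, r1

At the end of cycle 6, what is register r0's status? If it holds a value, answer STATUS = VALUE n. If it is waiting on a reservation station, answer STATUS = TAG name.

STATUS = TAG Mul1

c1: issue MUL r0<-Mul1 | r0:Mul1,r1:5,r2:8,r3:8,r4:3,r5:3
c2: issue ADD r5<-Add1 | r0:Mul1,r1:5,r2:8,r3:8,r4:3,r5:Add1
c3: issue SUB r3<-Add2 | r0:Mul1,r1:5,r2:8,r3:Add2,r4:3,r5:Add1
c4: CDB Add1=11; issue ADD r4<-Add1 | r0:Mul1,r1:5,r2:8,r3:Add2,r4:Add1,r5:11
c5: CDB Mul1=9; issue MUL r0<-Mul1 | r0:Mul1,r1:5,r2:8,r3:Add2,r4:Add1,r5:11
c6: stall | r0:Mul1,r1:5,r2:8,r3:Add2,r4:Add1,r5:11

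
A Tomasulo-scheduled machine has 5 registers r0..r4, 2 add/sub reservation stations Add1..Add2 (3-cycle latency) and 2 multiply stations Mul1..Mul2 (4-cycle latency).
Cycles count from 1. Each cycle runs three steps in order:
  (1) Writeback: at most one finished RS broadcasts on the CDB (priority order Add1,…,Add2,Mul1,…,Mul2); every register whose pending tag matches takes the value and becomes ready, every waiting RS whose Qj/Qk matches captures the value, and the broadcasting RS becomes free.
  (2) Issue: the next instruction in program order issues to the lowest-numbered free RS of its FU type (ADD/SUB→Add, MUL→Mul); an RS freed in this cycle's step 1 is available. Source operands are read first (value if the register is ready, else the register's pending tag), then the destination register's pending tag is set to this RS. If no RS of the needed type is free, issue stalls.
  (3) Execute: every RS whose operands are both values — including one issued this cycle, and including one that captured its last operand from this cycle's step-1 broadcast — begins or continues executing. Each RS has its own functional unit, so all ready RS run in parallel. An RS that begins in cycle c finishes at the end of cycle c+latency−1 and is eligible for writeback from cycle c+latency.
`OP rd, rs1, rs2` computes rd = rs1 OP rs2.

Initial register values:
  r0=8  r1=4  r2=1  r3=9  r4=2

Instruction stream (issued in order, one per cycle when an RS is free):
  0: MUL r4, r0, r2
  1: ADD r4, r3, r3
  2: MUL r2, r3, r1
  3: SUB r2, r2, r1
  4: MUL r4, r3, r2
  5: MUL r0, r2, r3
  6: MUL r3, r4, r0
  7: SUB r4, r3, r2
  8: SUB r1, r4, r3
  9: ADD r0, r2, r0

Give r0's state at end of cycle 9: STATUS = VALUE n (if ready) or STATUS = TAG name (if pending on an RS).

  c1: issue MUL r4<-Mul1  regs: r0:8,r1:4,r2:1,r3:9,r4:Mul1
  c2: issue ADD r4<-Add1  regs: r0:8,r1:4,r2:1,r3:9,r4:Add1
  c3: issue MUL r2<-Mul2  regs: r0:8,r1:4,r2:Mul2,r3:9,r4:Add1
  c4: issue SUB r2<-Add2  regs: r0:8,r1:4,r2:Add2,r3:9,r4:Add1
  c5: CDB Add1=18; stall  regs: r0:8,r1:4,r2:Add2,r3:9,r4:18
  c6: CDB Mul1=8; issue MUL r4<-Mul1  regs: r0:8,r1:4,r2:Add2,r3:9,r4:Mul1
  c7: CDB Mul2=36; issue MUL r0<-Mul2  regs: r0:Mul2,r1:4,r2:Add2,r3:9,r4:Mul1
  c8: stall  regs: r0:Mul2,r1:4,r2:Add2,r3:9,r4:Mul1
  c9: stall  regs: r0:Mul2,r1:4,r2:Add2,r3:9,r4:Mul1

STATUS = TAG Mul2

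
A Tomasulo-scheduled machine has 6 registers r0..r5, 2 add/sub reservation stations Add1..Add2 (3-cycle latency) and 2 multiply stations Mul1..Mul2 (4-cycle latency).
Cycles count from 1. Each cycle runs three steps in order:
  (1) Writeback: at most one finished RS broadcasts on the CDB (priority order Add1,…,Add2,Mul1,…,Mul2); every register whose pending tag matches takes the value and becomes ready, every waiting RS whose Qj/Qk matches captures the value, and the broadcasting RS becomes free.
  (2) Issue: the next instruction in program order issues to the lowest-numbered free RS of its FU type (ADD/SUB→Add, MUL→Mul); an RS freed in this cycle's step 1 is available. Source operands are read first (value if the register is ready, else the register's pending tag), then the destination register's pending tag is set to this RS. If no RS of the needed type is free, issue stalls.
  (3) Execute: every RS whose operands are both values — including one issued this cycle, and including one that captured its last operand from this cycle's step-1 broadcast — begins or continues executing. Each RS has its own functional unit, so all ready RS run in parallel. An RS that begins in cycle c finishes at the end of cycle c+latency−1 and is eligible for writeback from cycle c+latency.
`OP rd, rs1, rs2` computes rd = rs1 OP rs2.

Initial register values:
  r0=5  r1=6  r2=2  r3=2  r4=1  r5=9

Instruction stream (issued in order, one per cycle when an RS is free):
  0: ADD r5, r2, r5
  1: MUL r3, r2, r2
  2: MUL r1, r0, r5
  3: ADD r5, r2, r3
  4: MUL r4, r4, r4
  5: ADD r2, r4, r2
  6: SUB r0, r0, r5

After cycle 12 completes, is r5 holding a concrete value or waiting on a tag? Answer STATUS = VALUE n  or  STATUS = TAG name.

STATUS = VALUE 6

c1: issue ADD r5<-Add1 | r0:5,r1:6,r2:2,r3:2,r4:1,r5:Add1
c2: issue MUL r3<-Mul1 | r0:5,r1:6,r2:2,r3:Mul1,r4:1,r5:Add1
c3: issue MUL r1<-Mul2 | r0:5,r1:Mul2,r2:2,r3:Mul1,r4:1,r5:Add1
c4: CDB Add1=11; issue ADD r5<-Add1 | r0:5,r1:Mul2,r2:2,r3:Mul1,r4:1,r5:Add1
c5: stall | r0:5,r1:Mul2,r2:2,r3:Mul1,r4:1,r5:Add1
c6: CDB Mul1=4; issue MUL r4<-Mul1 | r0:5,r1:Mul2,r2:2,r3:4,r4:Mul1,r5:Add1
c7: issue ADD r2<-Add2 | r0:5,r1:Mul2,r2:Add2,r3:4,r4:Mul1,r5:Add1
c8: CDB Mul2=55; stall | r0:5,r1:55,r2:Add2,r3:4,r4:Mul1,r5:Add1
c9: CDB Add1=6; issue SUB r0<-Add1 | r0:Add1,r1:55,r2:Add2,r3:4,r4:Mul1,r5:6
c10: CDB Mul1=1 | r0:Add1,r1:55,r2:Add2,r3:4,r4:1,r5:6
c11: - | r0:Add1,r1:55,r2:Add2,r3:4,r4:1,r5:6
c12: CDB Add1=-1 | r0:-1,r1:55,r2:Add2,r3:4,r4:1,r5:6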